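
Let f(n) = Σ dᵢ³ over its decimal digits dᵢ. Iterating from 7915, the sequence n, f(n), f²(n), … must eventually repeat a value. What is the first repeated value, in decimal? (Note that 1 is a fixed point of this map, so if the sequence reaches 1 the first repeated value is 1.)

1

7915 → 7³ + 9³ + 1³ + 5³ = 343 + 729 + 1 + 125 = 1198
1198 → 1³ + 1³ + 9³ + 8³ = 1 + 1 + 729 + 512 = 1243
1243 → 1³ + 2³ + 4³ + 3³ = 1 + 8 + 64 + 27 = 100
100 → 1³ + 0³ + 0³ = 1 + 0 + 0 = 1  — reached the fixed point 1.
1 → 1, so 1 is the first repeated value.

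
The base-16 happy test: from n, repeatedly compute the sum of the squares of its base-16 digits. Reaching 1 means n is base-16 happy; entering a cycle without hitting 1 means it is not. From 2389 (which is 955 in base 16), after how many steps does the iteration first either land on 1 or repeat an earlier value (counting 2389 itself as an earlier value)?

15

2389 = (9,5,5)_16 → 9² + 5² + 5² = 81 + 25 + 25 = 131
131 = (8,3)_16 → 8² + 3² = 64 + 9 = 73
73 = (4,9)_16 → 4² + 9² = 16 + 81 = 97
97 = (6,1)_16 → 6² + 1² = 36 + 1 = 37
37 = (2,5)_16 → 2² + 5² = 4 + 25 = 29
29 = (1,13)_16 → 1² + 13² = 1 + 169 = 170
170 = (10,10)_16 → 10² + 10² = 100 + 100 = 200
200 = (12,8)_16 → 12² + 8² = 144 + 64 = 208
208 = (13,0)_16 → 13² + 0² = 169 + 0 = 169
169 = (10,9)_16 → 10² + 9² = 100 + 81 = 181
181 = (11,5)_16 → 11² + 5² = 121 + 25 = 146
146 = (9,2)_16 → 9² + 2² = 81 + 4 = 85
85 = (5,5)_16 → 5² + 5² = 25 + 25 = 50
50 = (3,2)_16 → 3² + 2² = 9 + 4 = 13
13 = (13)_16 → 13² = 169  — 169 repeats.
That took 15 steps.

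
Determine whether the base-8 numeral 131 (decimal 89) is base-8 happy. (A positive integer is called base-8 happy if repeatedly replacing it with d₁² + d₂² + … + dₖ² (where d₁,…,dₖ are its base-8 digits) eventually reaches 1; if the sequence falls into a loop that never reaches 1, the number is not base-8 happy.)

not base-8 happy

89 = (1,3,1)_8 → 1² + 3² + 1² = 11
11 = (1,3)_8 → 1² + 3² = 10
10 = (1,2)_8 → 1² + 2² = 5
5 = (5)_8 → 5² = 25
25 = (3,1)_8 → 3² + 1² = 10  — 10 already seen; the sequence cycles without reaching 1.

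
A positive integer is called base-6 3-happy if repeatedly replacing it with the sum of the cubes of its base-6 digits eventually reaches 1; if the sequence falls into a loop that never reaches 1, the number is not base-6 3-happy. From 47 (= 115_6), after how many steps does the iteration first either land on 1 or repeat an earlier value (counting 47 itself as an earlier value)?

12

47 = (1,1,5)_6 → 127
127 = (3,3,1)_6 → 55
55 = (1,3,1)_6 → 29
29 = (4,5)_6 → 189
189 = (5,1,3)_6 → 153
153 = (4,1,3)_6 → 92
92 = (2,3,2)_6 → 43
43 = (1,1,1)_6 → 3
3 = (3)_6 → 27
27 = (4,3)_6 → 91
91 = (2,3,1)_6 → 36
36 = (1,0,0)_6 → 1  — reached 1.
That took 12 steps.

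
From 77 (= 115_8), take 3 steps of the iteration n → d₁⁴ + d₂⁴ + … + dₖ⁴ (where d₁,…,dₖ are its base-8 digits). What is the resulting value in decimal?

77 = (1,1,5)_8 → 1⁴ + 1⁴ + 5⁴ = 1 + 1 + 625 = 627
627 = (1,1,6,3)_8 → 1⁴ + 1⁴ + 6⁴ + 3⁴ = 1 + 1 + 1296 + 81 = 1379
1379 = (2,5,4,3)_8 → 2⁴ + 5⁴ + 4⁴ + 3⁴ = 16 + 625 + 256 + 81 = 978

978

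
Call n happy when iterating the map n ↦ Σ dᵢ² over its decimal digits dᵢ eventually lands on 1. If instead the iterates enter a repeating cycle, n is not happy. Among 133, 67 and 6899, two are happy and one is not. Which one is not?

133: 133 → 19 → 82 → 68 → 100 → 1  — reaches 1 (happy)
67: 67 → 85 → 89 → 145 → 42 → 20 → 4 → 16 → 37 → 58 → 89  — repeats 89 (not happy)
6899: 6899 → 262 → 44 → 32 → 13 → 10 → 1  — reaches 1 (happy)

67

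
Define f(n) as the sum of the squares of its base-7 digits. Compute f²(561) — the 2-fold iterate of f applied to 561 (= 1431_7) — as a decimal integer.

45

561 = (1,4,3,1)_7 → 1² + 4² + 3² + 1² = 1 + 16 + 9 + 1 = 27
27 = (3,6)_7 → 3² + 6² = 9 + 36 = 45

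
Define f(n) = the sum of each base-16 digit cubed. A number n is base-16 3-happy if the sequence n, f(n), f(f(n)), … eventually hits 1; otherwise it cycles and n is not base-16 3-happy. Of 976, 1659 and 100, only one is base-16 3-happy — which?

100

976: 976 → 2224 → 1843 → 397 → 2710 → 1945 → 1801 → 1072 → 91 → 1456 → 1456  — repeats 1456 (not base-16 3-happy)
1659: 1659 → 1890 → 567 → 378 → 1344 → 189 → 3528 → 4437 → 252 → 5103 → 6147 → 540 → 1737 → 2673 → 1344  — repeats 1344 (not base-16 3-happy)
100: 100 → 280 → 514 → 16 → 1  — reaches 1 (base-16 3-happy)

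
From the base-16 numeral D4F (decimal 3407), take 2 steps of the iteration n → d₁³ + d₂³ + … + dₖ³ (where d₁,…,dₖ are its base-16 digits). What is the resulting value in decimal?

281

3407 = (13,4,15)_16 → 13³ + 4³ + 15³ = 2197 + 64 + 3375 = 5636
5636 = (1,6,0,4)_16 → 1³ + 6³ + 0³ + 4³ = 1 + 216 + 0 + 64 = 281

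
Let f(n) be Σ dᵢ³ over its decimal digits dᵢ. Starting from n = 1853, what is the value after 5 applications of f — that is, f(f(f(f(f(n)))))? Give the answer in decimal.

1025

1853 → 1³ + 8³ + 5³ + 3³ = 1 + 512 + 125 + 27 = 665
665 → 6³ + 6³ + 5³ = 216 + 216 + 125 = 557
557 → 5³ + 5³ + 7³ = 125 + 125 + 343 = 593
593 → 5³ + 9³ + 3³ = 125 + 729 + 27 = 881
881 → 8³ + 8³ + 1³ = 512 + 512 + 1 = 1025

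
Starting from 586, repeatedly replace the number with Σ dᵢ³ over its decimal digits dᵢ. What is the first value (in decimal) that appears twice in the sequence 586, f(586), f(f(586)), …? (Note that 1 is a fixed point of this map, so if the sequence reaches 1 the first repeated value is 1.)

370

586 → 853
853 → 664
664 → 496
496 → 1009
1009 → 730
730 → 370
370 → 370  — 370 already appeared earlier.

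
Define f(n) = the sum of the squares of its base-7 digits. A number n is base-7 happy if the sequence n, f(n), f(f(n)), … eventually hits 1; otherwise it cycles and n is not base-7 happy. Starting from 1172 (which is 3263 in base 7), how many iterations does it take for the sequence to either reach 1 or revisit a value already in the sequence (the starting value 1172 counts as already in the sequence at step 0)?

1172 = (3,2,6,3)_7 → 3² + 2² + 6² + 3² = 58
58 = (1,1,2)_7 → 1² + 1² + 2² = 6
6 = (6)_7 → 6² = 36
36 = (5,1)_7 → 5² + 1² = 26
26 = (3,5)_7 → 3² + 5² = 34
34 = (4,6)_7 → 4² + 6² = 52
52 = (1,0,3)_7 → 1² + 0² + 3² = 10
10 = (1,3)_7 → 1² + 3² = 10  — 10 repeats.
That took 8 steps.

8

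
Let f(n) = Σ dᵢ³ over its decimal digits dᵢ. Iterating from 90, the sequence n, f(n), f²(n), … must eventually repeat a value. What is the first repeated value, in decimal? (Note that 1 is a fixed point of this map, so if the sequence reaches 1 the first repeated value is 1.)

153

90 → 729
729 → 1080
1080 → 513
513 → 153
153 → 153  — 153 already appeared earlier.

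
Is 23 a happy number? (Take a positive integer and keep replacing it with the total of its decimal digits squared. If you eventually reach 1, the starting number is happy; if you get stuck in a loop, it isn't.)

happy

23 → 2² + 3² = 13
13 → 1² + 3² = 10
10 → 1² + 0² = 1  — reached 1.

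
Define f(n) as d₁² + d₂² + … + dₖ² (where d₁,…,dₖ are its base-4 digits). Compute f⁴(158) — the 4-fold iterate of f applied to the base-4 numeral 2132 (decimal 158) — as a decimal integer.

158 = (2,1,3,2)_4 → 18
18 = (1,0,2)_4 → 5
5 = (1,1)_4 → 2
2 = (2)_4 → 4

4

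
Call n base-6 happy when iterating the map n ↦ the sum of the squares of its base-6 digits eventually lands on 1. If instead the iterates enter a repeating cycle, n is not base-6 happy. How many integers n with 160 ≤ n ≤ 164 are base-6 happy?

160: 160 → 36 → 1  (reaches 1)
161: 161 → 45 → 11 → 26 → 20 → 13 → 5 → 25 → 17 → 29 → 41 → 26  (repeats 26)
162: 162 → 25 → 17 → 29 → 41 → 26 → 20 → 13 → 5 → 25  (repeats 25)
163: 163 → 26 → 20 → 13 → 5 → 25 → 17 → 29 → 41 → 26  (repeats 26)
164: 164 → 29 → 41 → 26 → 20 → 13 → 5 → 25 → 17 → 29  (repeats 29)
base-6 happy: 160

1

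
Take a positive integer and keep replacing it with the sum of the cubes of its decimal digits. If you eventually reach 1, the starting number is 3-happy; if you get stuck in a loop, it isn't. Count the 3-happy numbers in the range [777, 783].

1

777: 777 → 1029 → 738 → 882 → 1032 → 36 → 243 → 99 → 1458 → 702 → 351 → 153 → 153  (repeats 153)
778: 778 → 1198 → 1243 → 100 → 1  (reaches 1)
779: 779 → 1415 → 191 → 731 → 371 → 371  (repeats 371)
780: 780 → 855 → 762 → 567 → 684 → 792 → 1080 → 513 → 153 → 153  (repeats 153)
781: 781 → 856 → 853 → 664 → 496 → 1009 → 730 → 370 → 370  (repeats 370)
782: 782 → 863 → 755 → 593 → 881 → 1025 → 134 → 92 → 737 → 713 → 371 → 371  (repeats 371)
783: 783 → 882 → 1032 → 36 → 243 → 99 → 1458 → 702 → 351 → 153 → 153  (repeats 153)
3-happy: 778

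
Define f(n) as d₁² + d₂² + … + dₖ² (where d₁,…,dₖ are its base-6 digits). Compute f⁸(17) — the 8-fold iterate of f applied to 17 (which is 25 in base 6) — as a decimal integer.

17 = (2,5)_6 → 2² + 5² = 4 + 25 = 29
29 = (4,5)_6 → 4² + 5² = 16 + 25 = 41
41 = (1,0,5)_6 → 1² + 0² + 5² = 1 + 0 + 25 = 26
26 = (4,2)_6 → 4² + 2² = 16 + 4 = 20
20 = (3,2)_6 → 3² + 2² = 9 + 4 = 13
13 = (2,1)_6 → 2² + 1² = 4 + 1 = 5
5 = (5)_6 → 5² = 25
25 = (4,1)_6 → 4² + 1² = 16 + 1 = 17

17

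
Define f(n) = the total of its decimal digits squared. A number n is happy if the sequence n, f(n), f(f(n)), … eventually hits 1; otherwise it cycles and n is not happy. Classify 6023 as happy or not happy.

happy

6023 → 49
49 → 97
97 → 130
130 → 10
10 → 1  — reached 1.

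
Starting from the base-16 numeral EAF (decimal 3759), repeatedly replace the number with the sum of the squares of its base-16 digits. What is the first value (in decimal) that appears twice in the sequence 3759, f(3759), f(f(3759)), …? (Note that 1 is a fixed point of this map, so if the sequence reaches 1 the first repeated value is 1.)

3759 = (14,10,15)_16 → 14² + 10² + 15² = 521
521 = (2,0,9)_16 → 2² + 0² + 9² = 85
85 = (5,5)_16 → 5² + 5² = 50
50 = (3,2)_16 → 3² + 2² = 13
13 = (13)_16 → 13² = 169
169 = (10,9)_16 → 10² + 9² = 181
181 = (11,5)_16 → 11² + 5² = 146
146 = (9,2)_16 → 9² + 2² = 85  — 85 already appeared earlier.

85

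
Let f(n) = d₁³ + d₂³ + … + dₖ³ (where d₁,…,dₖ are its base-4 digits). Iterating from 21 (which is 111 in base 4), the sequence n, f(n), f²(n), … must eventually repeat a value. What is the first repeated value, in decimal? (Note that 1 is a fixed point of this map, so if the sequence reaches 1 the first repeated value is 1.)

9

21 = (1,1,1)_4 → 1³ + 1³ + 1³ = 1 + 1 + 1 = 3
3 = (3)_4 → 3³ = 27
27 = (1,2,3)_4 → 1³ + 2³ + 3³ = 1 + 8 + 27 = 36
36 = (2,1,0)_4 → 2³ + 1³ + 0³ = 8 + 1 + 0 = 9
9 = (2,1)_4 → 2³ + 1³ = 8 + 1 = 9  — 9 already appeared earlier.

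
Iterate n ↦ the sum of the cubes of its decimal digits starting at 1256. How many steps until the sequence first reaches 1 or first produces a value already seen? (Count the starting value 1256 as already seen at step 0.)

8

1256 → 1³ + 2³ + 5³ + 6³ = 350
350 → 3³ + 5³ + 0³ = 152
152 → 1³ + 5³ + 2³ = 134
134 → 1³ + 3³ + 4³ = 92
92 → 9³ + 2³ = 737
737 → 7³ + 3³ + 7³ = 713
713 → 7³ + 1³ + 3³ = 371
371 → 3³ + 7³ + 1³ = 371  — 371 repeats.
That took 8 steps.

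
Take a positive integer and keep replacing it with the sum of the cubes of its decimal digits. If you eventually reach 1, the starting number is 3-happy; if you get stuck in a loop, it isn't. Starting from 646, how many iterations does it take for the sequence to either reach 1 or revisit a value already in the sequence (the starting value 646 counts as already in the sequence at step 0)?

646 → 6³ + 4³ + 6³ = 216 + 64 + 216 = 496
496 → 4³ + 9³ + 6³ = 64 + 729 + 216 = 1009
1009 → 1³ + 0³ + 0³ + 9³ = 1 + 0 + 0 + 729 = 730
730 → 7³ + 3³ + 0³ = 343 + 27 + 0 = 370
370 → 3³ + 7³ + 0³ = 27 + 343 + 0 = 370  — 370 repeats.
That took 5 steps.

5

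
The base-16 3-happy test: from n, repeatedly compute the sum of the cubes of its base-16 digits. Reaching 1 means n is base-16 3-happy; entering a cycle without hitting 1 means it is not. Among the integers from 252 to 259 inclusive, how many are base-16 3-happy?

1

252: 252 → 5103 → 6147 → 540 → 1737 → 2673 → 1344 → 189 → 3528 → 4437 → 252  (repeats 252)
253: 253 → 5572 → 1918 → 3430 → 2629 → 1189 → 1189  (repeats 1189)
254: 254 → 6119 → 3431 → 2756 → 2792 → 4256 → 1001 → 3500 → 4925 → 2252 → 3968 → 3887 → 6758 → 1433 → 1583 → 3599 → 6119  (repeats 6119)
255: 255 → 6750 → 3870 → 6120 → 3600 → 2745 → 3060 → 4770 → 1017 → 4131 → 36 → 72 → 576 → 72  (repeats 72)
256: 256 → 1  (reaches 1)
257: 257 → 2 → 8 → 512 → 8  (repeats 8)
258: 258 → 9 → 729 → 2934 → 1890 → 567 → 378 → 1344 → 189 → 3528 → 4437 → 252 → 5103 → 6147 → 540 → 1737 → 2673 → 1344  (repeats 1344)
259: 259 → 28 → 1729 → 1945 → 1801 → 1072 → 91 → 1456 → 1456  (repeats 1456)
base-16 3-happy: 256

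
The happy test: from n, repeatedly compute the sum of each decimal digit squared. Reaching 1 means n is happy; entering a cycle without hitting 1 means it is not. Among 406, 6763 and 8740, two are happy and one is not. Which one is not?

406: 406 → 52 → 29 → 85 → 89 → 145 → 42 → 20 → 4 → 16 → 37 → 58 → 89  — repeats 89 (not happy)
6763: 6763 → 130 → 10 → 1  — reaches 1 (happy)
8740: 8740 → 129 → 86 → 100 → 1  — reaches 1 (happy)

406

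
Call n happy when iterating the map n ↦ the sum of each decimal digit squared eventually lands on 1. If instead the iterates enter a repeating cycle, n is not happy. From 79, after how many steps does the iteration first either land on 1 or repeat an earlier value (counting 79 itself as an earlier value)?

3

79 → 7² + 9² = 49 + 81 = 130
130 → 1² + 3² + 0² = 1 + 9 + 0 = 10
10 → 1² + 0² = 1 + 0 = 1  — reached 1.
That took 3 steps.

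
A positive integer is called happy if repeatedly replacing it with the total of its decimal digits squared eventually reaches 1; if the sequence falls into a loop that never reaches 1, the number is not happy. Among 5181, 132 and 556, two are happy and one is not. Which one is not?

5181: 5181 → 91 → 82 → 68 → 100 → 1  — reaches 1 (happy)
132: 132 → 14 → 17 → 50 → 25 → 29 → 85 → 89 → 145 → 42 → 20 → 4 → 16 → 37 → 58 → 89  — repeats 89 (not happy)
556: 556 → 86 → 100 → 1  — reaches 1 (happy)

132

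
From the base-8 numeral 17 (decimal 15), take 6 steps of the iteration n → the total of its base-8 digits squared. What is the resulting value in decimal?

25

15 = (1,7)_8 → 50
50 = (6,2)_8 → 40
40 = (5,0)_8 → 25
25 = (3,1)_8 → 10
10 = (1,2)_8 → 5
5 = (5)_8 → 25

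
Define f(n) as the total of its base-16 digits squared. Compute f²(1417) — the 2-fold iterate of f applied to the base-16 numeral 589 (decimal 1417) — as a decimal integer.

1417 = (5,8,9)_16 → 5² + 8² + 9² = 25 + 64 + 81 = 170
170 = (10,10)_16 → 10² + 10² = 100 + 100 = 200

200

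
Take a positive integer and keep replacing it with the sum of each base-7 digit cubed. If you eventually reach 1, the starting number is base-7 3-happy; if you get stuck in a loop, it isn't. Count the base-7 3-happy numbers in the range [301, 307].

301: 301 → 217 → 91 → 217  (repeats 217)
302: 302 → 218 → 92 → 218  (repeats 218)
303: 303 → 225 → 129 → 99 → 9 → 9  (repeats 9)
304: 304 → 244 → 496 → 244  (repeats 244)
305: 305 → 281 → 251 → 341 → 557 → 137 → 197 → 65 → 17 → 35 → 125 → 251  (repeats 251)
306: 306 → 342 → 648 → 282 → 258 → 342  (repeats 342)
307: 307 → 433 → 343 → 1  (reaches 1)
base-7 3-happy: 307

1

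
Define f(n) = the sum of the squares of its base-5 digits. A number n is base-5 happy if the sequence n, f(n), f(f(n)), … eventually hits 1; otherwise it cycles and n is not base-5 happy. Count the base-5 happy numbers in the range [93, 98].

93: 93 → 27 → 5 → 1  — base-5 happy
94: 94 → 34 → 18 → 18  — not base-5 happy
95: 95 → 25 → 1  — base-5 happy
96: 96 → 26 → 2 → 4 → 16 → 10 → 4  — not base-5 happy
97: 97 → 29 → 17 → 13 → 13  — not base-5 happy
98: 98 → 34 → 18 → 18  — not base-5 happy
base-5 happy: 93, 95

2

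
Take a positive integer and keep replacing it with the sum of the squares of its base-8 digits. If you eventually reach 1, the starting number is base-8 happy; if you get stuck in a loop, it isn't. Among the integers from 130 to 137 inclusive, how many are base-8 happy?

130: 130 → 8 → 1  — base-8 happy
131: 131 → 13 → 26 → 13  — not base-8 happy
132: 132 → 20 → 20  — not base-8 happy
133: 133 → 29 → 34 → 20 → 20  — not base-8 happy
134: 134 → 40 → 25 → 10 → 5 → 25  — not base-8 happy
135: 135 → 53 → 61 → 74 → 6 → 36 → 32 → 16 → 4 → 16  — not base-8 happy
136: 136 → 5 → 25 → 10 → 5  — not base-8 happy
137: 137 → 6 → 36 → 32 → 16 → 4 → 16  — not base-8 happy
base-8 happy: 130

1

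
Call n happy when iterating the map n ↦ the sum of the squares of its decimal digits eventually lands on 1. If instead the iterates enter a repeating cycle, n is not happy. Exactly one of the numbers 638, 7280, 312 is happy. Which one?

638: 638 → 109 → 82 → 68 → 100 → 1  — reaches 1 (happy)
7280: 7280 → 117 → 51 → 26 → 40 → 16 → 37 → 58 → 89 → 145 → 42 → 20 → 4 → 16  — repeats 16 (not happy)
312: 312 → 14 → 17 → 50 → 25 → 29 → 85 → 89 → 145 → 42 → 20 → 4 → 16 → 37 → 58 → 89  — repeats 89 (not happy)

638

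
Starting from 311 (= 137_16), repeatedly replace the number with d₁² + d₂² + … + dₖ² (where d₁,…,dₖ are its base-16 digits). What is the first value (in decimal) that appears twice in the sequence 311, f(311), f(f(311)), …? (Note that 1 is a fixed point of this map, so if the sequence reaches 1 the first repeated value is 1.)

1

311 = (1,3,7)_16 → 59
59 = (3,11)_16 → 130
130 = (8,2)_16 → 68
68 = (4,4)_16 → 32
32 = (2,0)_16 → 4
4 = (4)_16 → 16
16 = (1,0)_16 → 1  — reached the fixed point 1.
1 → 1, so 1 is the first repeated value.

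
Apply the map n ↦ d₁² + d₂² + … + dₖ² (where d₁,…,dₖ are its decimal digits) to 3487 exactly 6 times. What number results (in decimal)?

3487 → 3² + 4² + 8² + 7² = 9 + 16 + 64 + 49 = 138
138 → 1² + 3² + 8² = 1 + 9 + 64 = 74
74 → 7² + 4² = 49 + 16 = 65
65 → 6² + 5² = 36 + 25 = 61
61 → 6² + 1² = 36 + 1 = 37
37 → 3² + 7² = 9 + 49 = 58

58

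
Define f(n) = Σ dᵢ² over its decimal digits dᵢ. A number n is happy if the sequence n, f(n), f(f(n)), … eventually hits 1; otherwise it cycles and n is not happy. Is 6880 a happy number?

6880 → 164
164 → 53
53 → 34
34 → 25
25 → 29
29 → 85
85 → 89
89 → 145
145 → 42
42 → 20
20 → 4
4 → 16
16 → 37
37 → 58
58 → 89  — 89 already seen; the sequence cycles without reaching 1.

not happy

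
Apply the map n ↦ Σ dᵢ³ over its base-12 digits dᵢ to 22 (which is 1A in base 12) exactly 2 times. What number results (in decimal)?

1672

22 = (1,10)_12 → 1³ + 10³ = 1001
1001 = (6,11,5)_12 → 6³ + 11³ + 5³ = 1672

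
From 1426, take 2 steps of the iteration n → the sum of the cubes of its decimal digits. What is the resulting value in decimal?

1426 → 1³ + 4³ + 2³ + 6³ = 1 + 64 + 8 + 216 = 289
289 → 2³ + 8³ + 9³ = 8 + 512 + 729 = 1249

1249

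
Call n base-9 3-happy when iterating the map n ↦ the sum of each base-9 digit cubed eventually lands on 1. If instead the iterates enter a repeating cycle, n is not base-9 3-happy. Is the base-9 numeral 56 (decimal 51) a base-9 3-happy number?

51 = (5,6)_9 → 5³ + 6³ = 125 + 216 = 341
341 = (4,1,8)_9 → 4³ + 1³ + 8³ = 64 + 1 + 512 = 577
577 = (7,1,1)_9 → 7³ + 1³ + 1³ = 343 + 1 + 1 = 345
345 = (4,2,3)_9 → 4³ + 2³ + 3³ = 64 + 8 + 27 = 99
99 = (1,2,0)_9 → 1³ + 2³ + 0³ = 1 + 8 + 0 = 9
9 = (1,0)_9 → 1³ + 0³ = 1 + 0 = 1  — reached 1.

base-9 3-happy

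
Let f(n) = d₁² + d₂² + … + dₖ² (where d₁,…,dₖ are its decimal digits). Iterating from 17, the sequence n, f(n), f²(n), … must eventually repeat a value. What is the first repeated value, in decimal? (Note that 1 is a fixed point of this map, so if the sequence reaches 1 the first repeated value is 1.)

17 → 1² + 7² = 50
50 → 5² + 0² = 25
25 → 2² + 5² = 29
29 → 2² + 9² = 85
85 → 8² + 5² = 89
89 → 8² + 9² = 145
145 → 1² + 4² + 5² = 42
42 → 4² + 2² = 20
20 → 2² + 0² = 4
4 → 4² = 16
16 → 1² + 6² = 37
37 → 3² + 7² = 58
58 → 5² + 8² = 89  — 89 already appeared earlier.

89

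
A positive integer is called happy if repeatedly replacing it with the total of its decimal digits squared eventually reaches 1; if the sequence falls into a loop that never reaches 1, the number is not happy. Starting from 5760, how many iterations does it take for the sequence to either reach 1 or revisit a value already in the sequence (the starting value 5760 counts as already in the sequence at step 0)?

11

5760 → 110
110 → 2
2 → 4
4 → 16
16 → 37
37 → 58
58 → 89
89 → 145
145 → 42
42 → 20
20 → 4  — 4 repeats.
That took 11 steps.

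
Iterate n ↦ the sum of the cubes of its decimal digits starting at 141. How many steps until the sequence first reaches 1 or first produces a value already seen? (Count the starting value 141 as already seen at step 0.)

8

141 → 66
66 → 432
432 → 99
99 → 1458
1458 → 702
702 → 351
351 → 153
153 → 153  — 153 repeats.
That took 8 steps.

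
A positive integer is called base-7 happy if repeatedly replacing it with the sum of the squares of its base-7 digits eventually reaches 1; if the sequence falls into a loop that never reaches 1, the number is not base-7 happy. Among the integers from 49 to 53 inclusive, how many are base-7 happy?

1

49: 49 → 1  — base-7 happy
50: 50 → 2 → 4 → 16 → 8 → 2  — not base-7 happy
51: 51 → 5 → 25 → 25  — not base-7 happy
52: 52 → 10 → 10  — not base-7 happy
53: 53 → 17 → 13 → 37 → 29 → 17  — not base-7 happy
base-7 happy: 49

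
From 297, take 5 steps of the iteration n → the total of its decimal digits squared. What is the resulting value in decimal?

37

297 → 2² + 9² + 7² = 4 + 81 + 49 = 134
134 → 1² + 3² + 4² = 1 + 9 + 16 = 26
26 → 2² + 6² = 4 + 36 = 40
40 → 4² + 0² = 16 + 0 = 16
16 → 1² + 6² = 1 + 36 = 37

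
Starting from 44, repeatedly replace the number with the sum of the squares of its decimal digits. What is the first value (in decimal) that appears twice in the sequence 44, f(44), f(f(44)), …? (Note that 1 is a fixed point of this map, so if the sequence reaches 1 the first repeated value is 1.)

1

44 → 4² + 4² = 16 + 16 = 32
32 → 3² + 2² = 9 + 4 = 13
13 → 1² + 3² = 1 + 9 = 10
10 → 1² + 0² = 1 + 0 = 1  — reached the fixed point 1.
1 → 1, so 1 is the first repeated value.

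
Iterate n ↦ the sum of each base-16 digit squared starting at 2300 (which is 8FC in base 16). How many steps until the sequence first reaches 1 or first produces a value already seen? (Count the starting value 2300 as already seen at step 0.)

2300 = (8,15,12)_16 → 8² + 15² + 12² = 64 + 225 + 144 = 433
433 = (1,11,1)_16 → 1² + 11² + 1² = 1 + 121 + 1 = 123
123 = (7,11)_16 → 7² + 11² = 49 + 121 = 170
170 = (10,10)_16 → 10² + 10² = 100 + 100 = 200
200 = (12,8)_16 → 12² + 8² = 144 + 64 = 208
208 = (13,0)_16 → 13² + 0² = 169 + 0 = 169
169 = (10,9)_16 → 10² + 9² = 100 + 81 = 181
181 = (11,5)_16 → 11² + 5² = 121 + 25 = 146
146 = (9,2)_16 → 9² + 2² = 81 + 4 = 85
85 = (5,5)_16 → 5² + 5² = 25 + 25 = 50
50 = (3,2)_16 → 3² + 2² = 9 + 4 = 13
13 = (13)_16 → 13² = 169  — 169 repeats.
That took 12 steps.

12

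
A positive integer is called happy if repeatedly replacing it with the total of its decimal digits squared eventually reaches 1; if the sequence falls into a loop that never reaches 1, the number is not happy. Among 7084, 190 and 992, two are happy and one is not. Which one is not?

992

7084: 7084 → 129 → 86 → 100 → 1  — reaches 1 (happy)
190: 190 → 82 → 68 → 100 → 1  — reaches 1 (happy)
992: 992 → 166 → 73 → 58 → 89 → 145 → 42 → 20 → 4 → 16 → 37 → 58  — repeats 58 (not happy)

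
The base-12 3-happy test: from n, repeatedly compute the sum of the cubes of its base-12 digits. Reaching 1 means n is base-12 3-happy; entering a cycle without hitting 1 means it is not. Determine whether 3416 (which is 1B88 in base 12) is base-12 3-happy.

3416 = (1,11,8,8)_12 → 1³ + 11³ + 8³ + 8³ = 2356
2356 = (1,4,4,4)_12 → 1³ + 4³ + 4³ + 4³ = 193
193 = (1,4,1)_12 → 1³ + 4³ + 1³ = 66
66 = (5,6)_12 → 5³ + 6³ = 341
341 = (2,4,5)_12 → 2³ + 4³ + 5³ = 197
197 = (1,4,5)_12 → 1³ + 4³ + 5³ = 190
190 = (1,3,10)_12 → 1³ + 3³ + 10³ = 1028
1028 = (7,1,8)_12 → 7³ + 1³ + 8³ = 856
856 = (5,11,4)_12 → 5³ + 11³ + 4³ = 1520
1520 = (10,6,8)_12 → 10³ + 6³ + 8³ = 1728
1728 = (1,0,0,0)_12 → 1³ + 0³ + 0³ + 0³ = 1  — reached 1.

base-12 3-happy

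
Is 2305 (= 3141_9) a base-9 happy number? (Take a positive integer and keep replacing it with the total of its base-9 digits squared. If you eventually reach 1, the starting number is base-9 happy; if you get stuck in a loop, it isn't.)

2305 = (3,1,4,1)_9 → 3² + 1² + 4² + 1² = 27
27 = (3,0)_9 → 3² + 0² = 9
9 = (1,0)_9 → 1² + 0² = 1  — reached 1.

base-9 happy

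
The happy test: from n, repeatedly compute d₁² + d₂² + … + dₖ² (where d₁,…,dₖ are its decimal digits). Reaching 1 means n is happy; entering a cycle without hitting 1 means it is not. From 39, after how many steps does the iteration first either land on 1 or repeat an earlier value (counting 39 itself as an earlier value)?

39 → 90
90 → 81
81 → 65
65 → 61
61 → 37
37 → 58
58 → 89
89 → 145
145 → 42
42 → 20
20 → 4
4 → 16
16 → 37  — 37 repeats.
That took 13 steps.

13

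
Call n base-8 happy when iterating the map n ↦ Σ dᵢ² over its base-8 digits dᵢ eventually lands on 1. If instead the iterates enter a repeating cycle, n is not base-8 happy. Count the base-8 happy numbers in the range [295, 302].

295: 295 → 81 → 6 → 36 → 32 → 16 → 4 → 16  — not base-8 happy
296: 296 → 41 → 26 → 13 → 26  — not base-8 happy
297: 297 → 42 → 29 → 34 → 20 → 20  — not base-8 happy
298: 298 → 45 → 50 → 40 → 25 → 10 → 5 → 25  — not base-8 happy
299: 299 → 50 → 40 → 25 → 10 → 5 → 25  — not base-8 happy
300: 300 → 57 → 50 → 40 → 25 → 10 → 5 → 25  — not base-8 happy
301: 301 → 66 → 5 → 25 → 10 → 5  — not base-8 happy
302: 302 → 77 → 27 → 18 → 8 → 1  — base-8 happy
base-8 happy: 302

1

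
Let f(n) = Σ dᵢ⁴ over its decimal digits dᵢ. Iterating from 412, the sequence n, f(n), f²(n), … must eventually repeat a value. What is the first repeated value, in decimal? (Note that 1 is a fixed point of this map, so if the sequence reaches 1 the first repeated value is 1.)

412 → 4⁴ + 1⁴ + 2⁴ = 256 + 1 + 16 = 273
273 → 2⁴ + 7⁴ + 3⁴ = 16 + 2401 + 81 = 2498
2498 → 2⁴ + 4⁴ + 9⁴ + 8⁴ = 16 + 256 + 6561 + 4096 = 10929
10929 → 1⁴ + 0⁴ + 9⁴ + 2⁴ + 9⁴ = 1 + 0 + 6561 + 16 + 6561 = 13139
13139 → 1⁴ + 3⁴ + 1⁴ + 3⁴ + 9⁴ = 1 + 81 + 1 + 81 + 6561 = 6725
6725 → 6⁴ + 7⁴ + 2⁴ + 5⁴ = 1296 + 2401 + 16 + 625 = 4338
4338 → 4⁴ + 3⁴ + 3⁴ + 8⁴ = 256 + 81 + 81 + 4096 = 4514
4514 → 4⁴ + 5⁴ + 1⁴ + 4⁴ = 256 + 625 + 1 + 256 = 1138
1138 → 1⁴ + 1⁴ + 3⁴ + 8⁴ = 1 + 1 + 81 + 4096 = 4179
4179 → 4⁴ + 1⁴ + 7⁴ + 9⁴ = 256 + 1 + 2401 + 6561 = 9219
9219 → 9⁴ + 2⁴ + 1⁴ + 9⁴ = 6561 + 16 + 1 + 6561 = 13139  — 13139 already appeared earlier.

13139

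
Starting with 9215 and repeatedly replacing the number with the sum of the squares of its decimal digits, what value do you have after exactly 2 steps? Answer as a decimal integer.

3

9215 → 9² + 2² + 1² + 5² = 111
111 → 1² + 1² + 1² = 3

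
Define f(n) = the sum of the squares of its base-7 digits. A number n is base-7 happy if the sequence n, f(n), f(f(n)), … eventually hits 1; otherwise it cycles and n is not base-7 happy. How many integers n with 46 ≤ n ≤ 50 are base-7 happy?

46: 46 → 52 → 10 → 10  (repeats 10)
47: 47 → 61 → 27 → 45 → 45  (repeats 45)
48: 48 → 72 → 14 → 4 → 16 → 8 → 2 → 4  (repeats 4)
49: 49 → 1  (reaches 1)
50: 50 → 2 → 4 → 16 → 8 → 2  (repeats 2)
base-7 happy: 49

1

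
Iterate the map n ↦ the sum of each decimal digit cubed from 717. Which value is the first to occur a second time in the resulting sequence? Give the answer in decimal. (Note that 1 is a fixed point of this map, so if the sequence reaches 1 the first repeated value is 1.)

153

717 → 7³ + 1³ + 7³ = 343 + 1 + 343 = 687
687 → 6³ + 8³ + 7³ = 216 + 512 + 343 = 1071
1071 → 1³ + 0³ + 7³ + 1³ = 1 + 0 + 343 + 1 = 345
345 → 3³ + 4³ + 5³ = 27 + 64 + 125 = 216
216 → 2³ + 1³ + 6³ = 8 + 1 + 216 = 225
225 → 2³ + 2³ + 5³ = 8 + 8 + 125 = 141
141 → 1³ + 4³ + 1³ = 1 + 64 + 1 = 66
66 → 6³ + 6³ = 216 + 216 = 432
432 → 4³ + 3³ + 2³ = 64 + 27 + 8 = 99
99 → 9³ + 9³ = 729 + 729 = 1458
1458 → 1³ + 4³ + 5³ + 8³ = 1 + 64 + 125 + 512 = 702
702 → 7³ + 0³ + 2³ = 343 + 0 + 8 = 351
351 → 3³ + 5³ + 1³ = 27 + 125 + 1 = 153
153 → 1³ + 5³ + 3³ = 1 + 125 + 27 = 153  — 153 already appeared earlier.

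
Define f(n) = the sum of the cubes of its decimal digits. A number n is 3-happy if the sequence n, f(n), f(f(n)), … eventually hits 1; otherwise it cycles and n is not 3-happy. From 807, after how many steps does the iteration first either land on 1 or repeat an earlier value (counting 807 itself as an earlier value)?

807 → 8³ + 0³ + 7³ = 512 + 0 + 343 = 855
855 → 8³ + 5³ + 5³ = 512 + 125 + 125 = 762
762 → 7³ + 6³ + 2³ = 343 + 216 + 8 = 567
567 → 5³ + 6³ + 7³ = 125 + 216 + 343 = 684
684 → 6³ + 8³ + 4³ = 216 + 512 + 64 = 792
792 → 7³ + 9³ + 2³ = 343 + 729 + 8 = 1080
1080 → 1³ + 0³ + 8³ + 0³ = 1 + 0 + 512 + 0 = 513
513 → 5³ + 1³ + 3³ = 125 + 1 + 27 = 153
153 → 1³ + 5³ + 3³ = 1 + 125 + 27 = 153  — 153 repeats.
That took 9 steps.

9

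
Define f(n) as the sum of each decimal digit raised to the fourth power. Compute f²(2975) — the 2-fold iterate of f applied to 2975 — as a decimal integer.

7938

2975 → 9603
9603 → 7938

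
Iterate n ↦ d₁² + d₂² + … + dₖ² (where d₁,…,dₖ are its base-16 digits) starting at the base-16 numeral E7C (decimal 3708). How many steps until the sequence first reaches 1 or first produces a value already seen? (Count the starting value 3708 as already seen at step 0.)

15

3708 = (14,7,12)_16 → 14² + 7² + 12² = 389
389 = (1,8,5)_16 → 1² + 8² + 5² = 90
90 = (5,10)_16 → 5² + 10² = 125
125 = (7,13)_16 → 7² + 13² = 218
218 = (13,10)_16 → 13² + 10² = 269
269 = (1,0,13)_16 → 1² + 0² + 13² = 170
170 = (10,10)_16 → 10² + 10² = 200
200 = (12,8)_16 → 12² + 8² = 208
208 = (13,0)_16 → 13² + 0² = 169
169 = (10,9)_16 → 10² + 9² = 181
181 = (11,5)_16 → 11² + 5² = 146
146 = (9,2)_16 → 9² + 2² = 85
85 = (5,5)_16 → 5² + 5² = 50
50 = (3,2)_16 → 3² + 2² = 13
13 = (13)_16 → 13² = 169  — 169 repeats.
That took 15 steps.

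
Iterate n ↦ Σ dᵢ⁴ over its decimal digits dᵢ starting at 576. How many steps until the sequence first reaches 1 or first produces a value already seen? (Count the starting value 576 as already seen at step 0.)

576 → 4322
4322 → 369
369 → 7938
7938 → 13139
13139 → 6725
6725 → 4338
4338 → 4514
4514 → 1138
1138 → 4179
4179 → 9219
9219 → 13139  — 13139 repeats.
That took 11 steps.

11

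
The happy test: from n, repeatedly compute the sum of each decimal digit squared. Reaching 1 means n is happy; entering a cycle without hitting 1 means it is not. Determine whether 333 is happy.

333 → 3² + 3² + 3² = 27
27 → 2² + 7² = 53
53 → 5² + 3² = 34
34 → 3² + 4² = 25
25 → 2² + 5² = 29
29 → 2² + 9² = 85
85 → 8² + 5² = 89
89 → 8² + 9² = 145
145 → 1² + 4² + 5² = 42
42 → 4² + 2² = 20
20 → 2² + 0² = 4
4 → 4² = 16
16 → 1² + 6² = 37
37 → 3² + 7² = 58
58 → 5² + 8² = 89  — 89 already seen; the sequence cycles without reaching 1.

not happy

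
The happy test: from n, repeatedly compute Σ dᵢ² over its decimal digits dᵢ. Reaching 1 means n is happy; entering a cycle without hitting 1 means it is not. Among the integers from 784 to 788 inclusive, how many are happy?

784: 784 → 129 → 86 → 100 → 1  (reaches 1)
785: 785 → 138 → 74 → 65 → 61 → 37 → 58 → 89 → 145 → 42 → 20 → 4 → 16 → 37  (repeats 37)
786: 786 → 149 → 98 → 145 → 42 → 20 → 4 → 16 → 37 → 58 → 89 → 145  (repeats 145)
787: 787 → 162 → 41 → 17 → 50 → 25 → 29 → 85 → 89 → 145 → 42 → 20 → 4 → 16 → 37 → 58 → 89  (repeats 89)
788: 788 → 177 → 99 → 162 → 41 → 17 → 50 → 25 → 29 → 85 → 89 → 145 → 42 → 20 → 4 → 16 → 37 → 58 → 89  (repeats 89)
happy: 784

1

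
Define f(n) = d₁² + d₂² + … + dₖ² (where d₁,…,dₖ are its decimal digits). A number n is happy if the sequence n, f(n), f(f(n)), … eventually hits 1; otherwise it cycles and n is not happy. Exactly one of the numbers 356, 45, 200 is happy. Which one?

356

356: 356 → 70 → 49 → 97 → 130 → 10 → 1  — reaches 1 (happy)
45: 45 → 41 → 17 → 50 → 25 → 29 → 85 → 89 → 145 → 42 → 20 → 4 → 16 → 37 → 58 → 89  — repeats 89 (not happy)
200: 200 → 4 → 16 → 37 → 58 → 89 → 145 → 42 → 20 → 4  — repeats 4 (not happy)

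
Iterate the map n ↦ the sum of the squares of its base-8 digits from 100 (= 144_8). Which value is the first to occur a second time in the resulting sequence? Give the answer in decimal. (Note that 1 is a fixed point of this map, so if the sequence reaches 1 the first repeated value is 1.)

5

100 = (1,4,4)_8 → 33
33 = (4,1)_8 → 17
17 = (2,1)_8 → 5
5 = (5)_8 → 25
25 = (3,1)_8 → 10
10 = (1,2)_8 → 5  — 5 already appeared earlier.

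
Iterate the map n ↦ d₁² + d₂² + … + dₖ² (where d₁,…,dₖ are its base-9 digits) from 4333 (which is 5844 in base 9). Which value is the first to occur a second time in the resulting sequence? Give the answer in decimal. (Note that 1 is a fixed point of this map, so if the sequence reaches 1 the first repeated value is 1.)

4333 = (5,8,4,4)_9 → 5² + 8² + 4² + 4² = 121
121 = (1,4,4)_9 → 1² + 4² + 4² = 33
33 = (3,6)_9 → 3² + 6² = 45
45 = (5,0)_9 → 5² + 0² = 25
25 = (2,7)_9 → 2² + 7² = 53
53 = (5,8)_9 → 5² + 8² = 89
89 = (1,0,8)_9 → 1² + 0² + 8² = 65
65 = (7,2)_9 → 7² + 2² = 53  — 53 already appeared earlier.

53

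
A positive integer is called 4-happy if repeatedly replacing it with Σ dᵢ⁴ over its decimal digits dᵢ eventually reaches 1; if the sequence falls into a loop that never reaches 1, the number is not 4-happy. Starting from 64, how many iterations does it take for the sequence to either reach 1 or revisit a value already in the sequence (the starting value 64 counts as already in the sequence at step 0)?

64 → 6⁴ + 4⁴ = 1552
1552 → 1⁴ + 5⁴ + 5⁴ + 2⁴ = 1267
1267 → 1⁴ + 2⁴ + 6⁴ + 7⁴ = 3714
3714 → 3⁴ + 7⁴ + 1⁴ + 4⁴ = 2739
2739 → 2⁴ + 7⁴ + 3⁴ + 9⁴ = 9059
9059 → 9⁴ + 0⁴ + 5⁴ + 9⁴ = 13747
13747 → 1⁴ + 3⁴ + 7⁴ + 4⁴ + 7⁴ = 5140
5140 → 5⁴ + 1⁴ + 4⁴ + 0⁴ = 882
882 → 8⁴ + 8⁴ + 2⁴ = 8208
8208 → 8⁴ + 2⁴ + 0⁴ + 8⁴ = 8208  — 8208 repeats.
That took 10 steps.

10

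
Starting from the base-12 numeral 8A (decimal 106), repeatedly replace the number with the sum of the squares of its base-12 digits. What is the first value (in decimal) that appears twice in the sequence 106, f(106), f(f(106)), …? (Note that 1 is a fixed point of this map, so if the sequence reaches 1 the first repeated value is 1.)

106 = (8,10)_12 → 164
164 = (1,1,8)_12 → 66
66 = (5,6)_12 → 61
61 = (5,1)_12 → 26
26 = (2,2)_12 → 8
8 = (8)_12 → 64
64 = (5,4)_12 → 41
41 = (3,5)_12 → 34
34 = (2,10)_12 → 104
104 = (8,8)_12 → 128
128 = (10,8)_12 → 164  — 164 already appeared earlier.

164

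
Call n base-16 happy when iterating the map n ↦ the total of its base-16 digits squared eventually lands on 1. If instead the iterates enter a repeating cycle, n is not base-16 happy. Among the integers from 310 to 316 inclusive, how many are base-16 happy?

310: 310 → 46 → 200 → 208 → 169 → 181 → 146 → 85 → 50 → 13 → 169  — not base-16 happy
311: 311 → 59 → 130 → 68 → 32 → 4 → 16 → 1  — base-16 happy
312: 312 → 74 → 116 → 65 → 17 → 2 → 4 → 16 → 1  — base-16 happy
313: 313 → 91 → 146 → 85 → 50 → 13 → 169 → 181 → 146  — not base-16 happy
314: 314 → 110 → 232 → 260 → 17 → 2 → 4 → 16 → 1  — base-16 happy
315: 315 → 131 → 73 → 97 → 37 → 29 → 170 → 200 → 208 → 169 → 181 → 146 → 85 → 50 → 13 → 169  — not base-16 happy
316: 316 → 154 → 181 → 146 → 85 → 50 → 13 → 169 → 181  — not base-16 happy
base-16 happy: 311, 312, 314

3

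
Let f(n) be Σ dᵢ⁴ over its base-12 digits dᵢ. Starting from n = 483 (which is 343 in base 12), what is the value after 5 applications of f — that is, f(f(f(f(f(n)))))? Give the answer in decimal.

483 = (3,4,3)_12 → 418
418 = (2,10,10)_12 → 20016
20016 = (11,7,0,0)_12 → 17042
17042 = (9,10,4,2)_12 → 16833
16833 = (9,8,10,9)_12 → 27218

27218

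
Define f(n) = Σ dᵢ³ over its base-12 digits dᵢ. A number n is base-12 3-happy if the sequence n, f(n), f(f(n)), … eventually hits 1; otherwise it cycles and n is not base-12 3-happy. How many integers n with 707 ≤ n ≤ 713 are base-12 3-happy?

707: 707 → 2395 → 751 → 476 → 566 → 1366 → 1854 → 1217 → 762 → 368 → 736 → 190 → 1028 → 856 → 1520 → 1728 → 1  — base-12 3-happy
708: 708 → 1395 → 1268 → 1753 → 10 → 1000 → 1611 → 1366 → 1854 → 1217 → 762 → 368 → 736 → 190 → 1028 → 856 → 1520 → 1728 → 1  — base-12 3-happy
709: 709 → 1396 → 1305 → 1458 → 1217 → 762 → 368 → 736 → 190 → 1028 → 856 → 1520 → 1728 → 1  — base-12 3-happy
710: 710 → 1403 → 2572 → 1190 → 547 → 1099 → 1029 → 1073 → 593 → 190 → 1028 → 856 → 1520 → 1728 → 1  — base-12 3-happy
711: 711 → 1422 → 1945 → 219 → 244 → 577 → 65 → 250 → 1513 → 1217 → 762 → 368 → 736 → 190 → 1028 → 856 → 1520 → 1728 → 1  — base-12 3-happy
712: 712 → 1459 → 1344 → 793 → 342 → 288 → 8 → 512 → 755 → 1464 → 1008 → 343 → 415 → 1351 → 1136 → 1855 → 1344  — not base-12 3-happy
713: 713 → 1520 → 1728 → 1  — base-12 3-happy
base-12 3-happy: 707, 708, 709, 710, 711, 713

6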